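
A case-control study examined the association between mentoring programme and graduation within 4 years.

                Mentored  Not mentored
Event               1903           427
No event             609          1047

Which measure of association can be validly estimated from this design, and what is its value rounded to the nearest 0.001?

Reading the table with exposure as columns: a = 1903 (Mentored, case), b = 609 (Mentored, non-case), c = 427 (Not mentored, case), d = 1047.
This is a case-control study: participants were sampled on outcome status, so risks in the source population cannot be estimated directly — relative risk is not valid here. The odds ratio is the appropriate measure.
OR = (a·d)/(b·c) = (1903 × 1047) / (609 × 427) = 1992441 / 260043 = 7.66197

7.662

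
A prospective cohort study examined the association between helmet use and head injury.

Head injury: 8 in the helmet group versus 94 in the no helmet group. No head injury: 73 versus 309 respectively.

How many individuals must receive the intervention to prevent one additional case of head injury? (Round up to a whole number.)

8

Risk in treated group = 8/81 = 0.09877; risk in control = 94/403 = 0.23325.
Absolute risk reduction = 0.23325 − 0.09877 = 0.13449
NNT = 1 / ARR = 1 / 0.13449 = 7.436 → round up → 8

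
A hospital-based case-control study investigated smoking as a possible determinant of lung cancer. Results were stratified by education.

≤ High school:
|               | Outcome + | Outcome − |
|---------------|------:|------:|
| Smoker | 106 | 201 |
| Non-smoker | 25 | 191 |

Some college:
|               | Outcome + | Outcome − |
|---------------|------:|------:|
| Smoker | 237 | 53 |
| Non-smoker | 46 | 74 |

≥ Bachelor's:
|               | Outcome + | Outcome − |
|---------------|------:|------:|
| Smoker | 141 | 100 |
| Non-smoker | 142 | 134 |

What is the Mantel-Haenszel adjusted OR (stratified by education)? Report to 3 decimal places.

2.744

OR_MH = Σ(aᵢdᵢ/nᵢ) / Σ(bᵢcᵢ/nᵢ), where nᵢ is the stratum total.
Stratum 1 (≤ High school): n = 523; a·d/n = 106·191/523 = 38.7113; b·c/n = 201·25/523 = 9.6080
Stratum 2 (Some college): n = 410; a·d/n = 237·74/410 = 42.7756; b·c/n = 53·46/410 = 5.9463
Stratum 3 (≥ Bachelor's): n = 517; a·d/n = 141·134/517 = 36.5455; b·c/n = 100·142/517 = 27.4662
OR_MH = (38.7113 + 42.7756 + 36.5455) / (9.6080 + 5.9463 + 27.4662) = 118.0323 / 43.0205 = 2.74363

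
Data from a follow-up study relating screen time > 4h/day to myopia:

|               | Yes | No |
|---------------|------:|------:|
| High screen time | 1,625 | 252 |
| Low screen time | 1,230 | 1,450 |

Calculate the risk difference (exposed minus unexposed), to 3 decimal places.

0.407

Cells: a = 1625, b = 252, c = 1230, d = 1450.
Risk in exposed = 1625/1877 = 0.865743; risk in unexposed = 1230/2680 = 0.458955.
Risk difference = 0.865743 − 0.458955 = 0.406788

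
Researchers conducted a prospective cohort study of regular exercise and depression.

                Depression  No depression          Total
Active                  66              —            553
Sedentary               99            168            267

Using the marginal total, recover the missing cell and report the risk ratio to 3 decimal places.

0.322

The missing cell is in the exposed row: 553 − 66 = 487.
So a = 66, b = 487, c = 99, d = 168.
RR = [a/(a+b)] / [c/(c+d)] = (66/553) / (99/267) = 0.11935/0.37079 = 0.32188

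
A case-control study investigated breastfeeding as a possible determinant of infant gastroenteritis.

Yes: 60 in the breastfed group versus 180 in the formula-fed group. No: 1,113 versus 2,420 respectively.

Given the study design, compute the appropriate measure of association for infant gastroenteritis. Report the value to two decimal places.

0.72

From the description: a = 60, b = 1113, c = 180, d = 2420.
This is a case-control study: participants were sampled on outcome status, so risks in the source population cannot be estimated directly — relative risk is not valid here. The odds ratio is the appropriate measure.
OR = (a·d)/(b·c) = (60 × 2420) / (1113 × 180) = 145200 / 200340 = 0.72477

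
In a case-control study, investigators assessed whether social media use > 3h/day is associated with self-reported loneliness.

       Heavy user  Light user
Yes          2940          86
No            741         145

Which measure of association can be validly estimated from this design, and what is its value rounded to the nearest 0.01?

6.69

Reading the table with exposure as columns: a = 2940 (Heavy user, case), b = 741 (Heavy user, non-case), c = 86 (Light user, case), d = 145.
This is a case-control study: participants were sampled on outcome status, so risks in the source population cannot be estimated directly — relative risk is not valid here. The odds ratio is the appropriate measure.
OR = (a·d)/(b·c) = (2940 × 145) / (741 × 86) = 426300 / 63726 = 6.68958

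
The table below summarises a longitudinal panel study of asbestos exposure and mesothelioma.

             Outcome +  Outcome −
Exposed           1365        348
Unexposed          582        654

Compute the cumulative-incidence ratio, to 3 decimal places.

Cells: a = 1365, b = 348, c = 582, d = 654.
Risk in exposed = 1365/1713 = 0.79685; risk in unexposed = 582/1236 = 0.47087.
RR = 0.79685 / 0.47087 = 1.69227
The risk among the exposed is 1.69 times that among the unexposed.

1.692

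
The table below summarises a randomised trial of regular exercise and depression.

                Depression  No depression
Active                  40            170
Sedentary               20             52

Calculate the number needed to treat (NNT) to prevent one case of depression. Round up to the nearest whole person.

12

Risk in treated group = 40/210 = 0.19048; risk in control = 20/72 = 0.27778.
Absolute risk reduction = 0.27778 − 0.19048 = 0.08730
NNT = 1 / ARR = 1 / 0.08730 = 11.455 → round up → 12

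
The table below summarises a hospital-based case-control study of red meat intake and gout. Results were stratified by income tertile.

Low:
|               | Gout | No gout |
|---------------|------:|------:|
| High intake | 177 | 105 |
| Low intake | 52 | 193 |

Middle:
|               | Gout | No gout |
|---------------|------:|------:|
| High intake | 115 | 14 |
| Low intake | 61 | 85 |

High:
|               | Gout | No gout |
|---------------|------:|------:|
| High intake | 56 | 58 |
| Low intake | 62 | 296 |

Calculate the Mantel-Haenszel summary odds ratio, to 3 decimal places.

OR_MH = Σ(aᵢdᵢ/nᵢ) / Σ(bᵢcᵢ/nᵢ), where nᵢ is the stratum total.
Stratum 1 (Low): n = 527; a·d/n = 177·193/527 = 64.8216; b·c/n = 105·52/527 = 10.3605
Stratum 2 (Middle): n = 275; a·d/n = 115·85/275 = 35.5455; b·c/n = 14·61/275 = 3.1055
Stratum 3 (High): n = 472; a·d/n = 56·296/472 = 35.1186; b·c/n = 58·62/472 = 7.6186
OR_MH = (64.8216 + 35.5455 + 35.1186) / (10.3605 + 3.1055 + 7.6186) = 135.4857 / 21.0846 = 6.42581

6.426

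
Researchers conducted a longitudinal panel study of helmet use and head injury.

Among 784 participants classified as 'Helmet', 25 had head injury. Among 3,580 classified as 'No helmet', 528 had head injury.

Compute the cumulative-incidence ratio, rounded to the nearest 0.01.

From the description: a = 25, b = 759, c = 528, d = 3052.
Risk in exposed = 25/784 = 0.03189; risk in unexposed = 528/3580 = 0.14749.
RR = 0.03189 / 0.14749 = 0.21621
The risk is 78% lower among the exposed than among the unexposed.

0.22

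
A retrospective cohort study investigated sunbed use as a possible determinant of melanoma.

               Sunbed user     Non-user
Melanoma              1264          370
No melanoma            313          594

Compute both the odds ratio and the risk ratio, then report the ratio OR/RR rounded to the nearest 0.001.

Reading the table with exposure as columns: a = 1264 (Sunbed user, case), b = 313 (Sunbed user, non-case), c = 370 (Non-user, case), d = 594.
OR = (1264·594)/(313·370) = 750816/115810 = 6.48317
Risk in exposed = 1264/1577 = 0.80152; risk in unexposed = 370/964 = 0.38382; RR = 2.08829
OR/RR = 6.48317 / 2.08829 = 3.10454
The outcome is not rare, so the OR lies further from 1 than the RR.

3.105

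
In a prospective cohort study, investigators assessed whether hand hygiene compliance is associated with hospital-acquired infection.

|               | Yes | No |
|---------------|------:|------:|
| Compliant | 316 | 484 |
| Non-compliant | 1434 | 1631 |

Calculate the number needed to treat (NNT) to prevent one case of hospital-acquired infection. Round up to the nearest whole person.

14

Risk in treated group = 316/800 = 0.39500; risk in control = 1434/3065 = 0.46786.
Absolute risk reduction = 0.46786 − 0.39500 = 0.07286
NNT = 1 / ARR = 1 / 0.07286 = 13.724 → round up → 14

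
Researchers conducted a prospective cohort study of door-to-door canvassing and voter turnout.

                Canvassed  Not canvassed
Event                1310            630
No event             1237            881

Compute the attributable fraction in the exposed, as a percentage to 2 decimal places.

18.93

Reading the table with exposure as columns: a = 1310 (Canvassed, case), b = 1237 (Canvassed, non-case), c = 630 (Not canvassed, case), d = 881.
Risk in exposed = 1310/2547 = 0.51433; risk in unexposed = 630/1511 = 0.41694.
RR = 0.51433/0.41694 = 1.23358
AR% = (RR − 1)/RR × 100 = (1.23358 − 1)/1.23358 × 100 = 18.9349%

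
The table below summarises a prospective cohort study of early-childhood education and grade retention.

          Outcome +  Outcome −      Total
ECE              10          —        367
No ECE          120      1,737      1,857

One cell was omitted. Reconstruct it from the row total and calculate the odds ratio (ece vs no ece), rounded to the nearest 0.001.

0.405

The missing cell is in the exposed row: 367 − 10 = 357.
So a = 10, b = 357, c = 120, d = 1737.
OR = (a·d)/(b·c) = (10 × 1737) / (357 × 120) = 17370 / 42840 = 0.40546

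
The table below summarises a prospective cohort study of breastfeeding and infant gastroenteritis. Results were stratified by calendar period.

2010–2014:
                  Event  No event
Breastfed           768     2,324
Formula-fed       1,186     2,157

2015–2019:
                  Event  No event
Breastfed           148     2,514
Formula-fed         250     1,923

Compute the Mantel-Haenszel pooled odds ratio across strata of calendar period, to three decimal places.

OR_MH = Σ(aᵢdᵢ/nᵢ) / Σ(bᵢcᵢ/nᵢ), where nᵢ is the stratum total.
Stratum 1 (2010–2014): n = 6435; a·d/n = 768·2157/6435 = 257.4322; b·c/n = 2324·1186/6435 = 428.3239
Stratum 2 (2015–2019): n = 4835; a·d/n = 148·1923/4835 = 58.8633; b·c/n = 2514·250/4835 = 129.9897
OR_MH = (257.4322 + 58.8633) / (428.3239 + 129.9897) = 316.2955 / 558.3135 = 0.56652

0.567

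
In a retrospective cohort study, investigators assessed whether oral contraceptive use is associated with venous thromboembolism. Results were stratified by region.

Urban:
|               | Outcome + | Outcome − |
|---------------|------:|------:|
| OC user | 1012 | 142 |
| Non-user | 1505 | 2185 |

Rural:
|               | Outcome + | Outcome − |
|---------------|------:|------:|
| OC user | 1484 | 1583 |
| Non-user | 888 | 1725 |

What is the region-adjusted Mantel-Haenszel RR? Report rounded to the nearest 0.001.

RR_MH = Σ(aᵢ·n₀ᵢ/nᵢ) / Σ(cᵢ·n₁ᵢ/nᵢ), with n₁ᵢ = aᵢ+bᵢ (exposed), n₀ᵢ = cᵢ+dᵢ (unexposed), nᵢ = n₁ᵢ+n₀ᵢ.
Stratum 1 (Urban): n₁ = 1154, n₀ = 3690, n = 4844; a·n₀/n = 1012·3690/4844 = 770.9083; c·n₁/n = 1505·1154/4844 = 358.5405
Stratum 2 (Rural): n₁ = 3067, n₀ = 2613, n = 5680; a·n₀/n = 1484·2613/5680 = 682.6923; c·n₁/n = 888·3067/5680 = 479.4887
RR_MH = (770.9083 + 682.6923) / (358.5405 + 479.4887) = 1453.6006 / 838.0292 = 1.73455

1.735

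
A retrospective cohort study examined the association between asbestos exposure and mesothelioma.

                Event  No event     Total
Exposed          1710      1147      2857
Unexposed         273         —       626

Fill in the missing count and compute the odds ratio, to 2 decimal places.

1.93

The missing cell is in the unexposed row: 626 − 273 = 353.
So a = 1710, b = 1147, c = 273, d = 353.
OR = (a·d)/(b·c) = (1710 × 353) / (1147 × 273) = 603630 / 313131 = 1.92772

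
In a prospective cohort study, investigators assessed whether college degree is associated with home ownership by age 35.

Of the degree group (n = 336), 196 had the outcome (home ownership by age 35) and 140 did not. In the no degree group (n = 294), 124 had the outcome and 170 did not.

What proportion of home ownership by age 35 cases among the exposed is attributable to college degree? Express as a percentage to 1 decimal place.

From the description: a = 196, b = 140, c = 124, d = 170.
Risk in exposed = 196/336 = 0.58333; risk in unexposed = 124/294 = 0.42177.
RR = 0.58333/0.42177 = 1.38306
AR% = (RR − 1)/RR × 100 = (1.38306 − 1)/1.38306 × 100 = 27.6968%

27.7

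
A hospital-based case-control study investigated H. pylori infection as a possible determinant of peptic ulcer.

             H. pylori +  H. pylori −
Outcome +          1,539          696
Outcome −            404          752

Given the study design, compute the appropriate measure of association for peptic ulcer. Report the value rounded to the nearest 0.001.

Reading the table with exposure as columns: a = 1539 (H. pylori +, case), b = 404 (H. pylori +, non-case), c = 696 (H. pylori −, case), d = 752.
This is a hospital-based case-control study: participants were sampled on outcome status, so risks in the source population cannot be estimated directly — relative risk is not valid here. The odds ratio is the appropriate measure.
OR = (a·d)/(b·c) = (1539 × 752) / (404 × 696) = 1157328 / 281184 = 4.11591

4.116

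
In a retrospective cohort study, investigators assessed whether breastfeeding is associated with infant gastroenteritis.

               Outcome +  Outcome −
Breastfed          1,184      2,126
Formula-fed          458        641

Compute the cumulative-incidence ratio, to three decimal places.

0.858

Cells: a = 1184, b = 2126, c = 458, d = 641.
Risk in exposed = 1184/3310 = 0.35770; risk in unexposed = 458/1099 = 0.41674.
RR = 0.35770 / 0.41674 = 0.85833
The risk is 14% lower among the exposed than among the unexposed.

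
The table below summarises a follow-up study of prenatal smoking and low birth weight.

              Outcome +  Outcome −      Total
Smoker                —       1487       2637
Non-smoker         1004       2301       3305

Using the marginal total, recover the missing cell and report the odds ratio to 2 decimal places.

The missing cell is in the exposed row: 2637 − 1487 = 1150.
So a = 1150, b = 1487, c = 1004, d = 2301.
OR = (a·d)/(b·c) = (1150 × 2301) / (1487 × 1004) = 2646150 / 1492948 = 1.77243

1.77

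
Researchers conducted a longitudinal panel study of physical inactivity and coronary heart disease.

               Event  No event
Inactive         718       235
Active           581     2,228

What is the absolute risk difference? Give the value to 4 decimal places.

0.5466

Cells: a = 718, b = 235, c = 581, d = 2228.
Risk in exposed = 718/953 = 0.753410; risk in unexposed = 581/2809 = 0.206835.
Risk difference = 0.753410 − 0.206835 = 0.546575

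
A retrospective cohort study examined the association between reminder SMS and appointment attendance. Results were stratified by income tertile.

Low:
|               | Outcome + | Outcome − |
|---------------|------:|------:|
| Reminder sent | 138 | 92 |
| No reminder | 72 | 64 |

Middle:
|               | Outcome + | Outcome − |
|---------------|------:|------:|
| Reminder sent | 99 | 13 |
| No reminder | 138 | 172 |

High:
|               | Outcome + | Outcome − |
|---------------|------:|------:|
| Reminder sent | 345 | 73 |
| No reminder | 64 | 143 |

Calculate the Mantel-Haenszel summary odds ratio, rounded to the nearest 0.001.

4.809

OR_MH = Σ(aᵢdᵢ/nᵢ) / Σ(bᵢcᵢ/nᵢ), where nᵢ is the stratum total.
Stratum 1 (Low): n = 366; a·d/n = 138·64/366 = 24.1311; b·c/n = 92·72/366 = 18.0984
Stratum 2 (Middle): n = 422; a·d/n = 99·172/422 = 40.3507; b·c/n = 13·138/422 = 4.2512
Stratum 3 (High): n = 625; a·d/n = 345·143/625 = 78.9360; b·c/n = 73·64/625 = 7.4752
OR_MH = (24.1311 + 40.3507 + 78.9360) / (18.0984 + 4.2512 + 7.4752) = 143.4179 / 29.8247 = 4.80869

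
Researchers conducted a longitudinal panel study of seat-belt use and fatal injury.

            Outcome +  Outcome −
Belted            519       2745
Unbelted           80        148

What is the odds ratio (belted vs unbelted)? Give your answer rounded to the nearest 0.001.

Cells: a = 519, b = 2745, c = 80, d = 148.
OR = (a·d)/(b·c) = (519 × 148) / (2745 × 80) = 76812 / 219600 = 0.34978
Exposure is associated with lower odds of fatal injury (OR = 0.35 < 1).

0.350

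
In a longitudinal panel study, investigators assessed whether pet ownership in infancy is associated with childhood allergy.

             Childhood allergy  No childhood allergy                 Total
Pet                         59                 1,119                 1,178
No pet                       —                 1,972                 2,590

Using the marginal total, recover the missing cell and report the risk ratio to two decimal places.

The missing cell is in the unexposed row: 2590 − 1972 = 618.
So a = 59, b = 1119, c = 618, d = 1972.
RR = [a/(a+b)] / [c/(c+d)] = (59/1178) / (618/2590) = 0.05008/0.23861 = 0.20990

0.21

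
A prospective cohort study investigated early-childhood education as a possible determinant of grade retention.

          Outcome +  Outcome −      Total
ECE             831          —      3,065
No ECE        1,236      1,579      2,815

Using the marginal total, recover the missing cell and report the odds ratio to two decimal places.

The missing cell is in the exposed row: 3065 − 831 = 2234.
So a = 831, b = 2234, c = 1236, d = 1579.
OR = (a·d)/(b·c) = (831 × 1579) / (2234 × 1236) = 1312149 / 2761224 = 0.47521

0.48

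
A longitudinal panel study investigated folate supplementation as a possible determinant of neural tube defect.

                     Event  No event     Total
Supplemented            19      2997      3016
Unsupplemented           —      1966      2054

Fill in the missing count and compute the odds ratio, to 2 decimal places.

The missing cell is in the unexposed row: 2054 − 1966 = 88.
So a = 19, b = 2997, c = 88, d = 1966.
OR = (a·d)/(b·c) = (19 × 1966) / (2997 × 88) = 37354 / 263736 = 0.14163

0.14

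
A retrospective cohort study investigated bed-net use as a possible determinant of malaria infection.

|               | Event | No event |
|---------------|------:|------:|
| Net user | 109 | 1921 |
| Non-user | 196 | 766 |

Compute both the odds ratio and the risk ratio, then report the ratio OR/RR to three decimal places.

Cells: a = 109, b = 1921, c = 196, d = 766.
OR = (109·766)/(1921·196) = 83494/376516 = 0.22175
Risk in exposed = 109/2030 = 0.05369; risk in unexposed = 196/962 = 0.20374; RR = 0.26354
OR/RR = 0.22175 / 0.26354 = 0.84144
The outcome is not rare, so the OR lies further from 1 than the RR.

0.841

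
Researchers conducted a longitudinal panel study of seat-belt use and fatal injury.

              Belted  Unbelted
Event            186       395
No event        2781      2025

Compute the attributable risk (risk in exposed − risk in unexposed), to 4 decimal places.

Reading the table with exposure as columns: a = 186 (Belted, case), b = 2781 (Belted, non-case), c = 395 (Unbelted, case), d = 2025.
Risk in exposed = 186/2967 = 0.062690; risk in unexposed = 395/2420 = 0.163223.
Risk difference = 0.062690 − 0.163223 = -0.100534

-0.1005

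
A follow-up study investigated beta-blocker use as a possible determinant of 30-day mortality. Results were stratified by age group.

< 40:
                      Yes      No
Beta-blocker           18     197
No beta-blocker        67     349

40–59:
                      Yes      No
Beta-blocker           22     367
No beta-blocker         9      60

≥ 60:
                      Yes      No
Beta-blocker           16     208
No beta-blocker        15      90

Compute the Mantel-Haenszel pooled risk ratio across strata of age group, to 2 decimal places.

0.50

RR_MH = Σ(aᵢ·n₀ᵢ/nᵢ) / Σ(cᵢ·n₁ᵢ/nᵢ), with n₁ᵢ = aᵢ+bᵢ (exposed), n₀ᵢ = cᵢ+dᵢ (unexposed), nᵢ = n₁ᵢ+n₀ᵢ.
Stratum 1 (< 40): n₁ = 215, n₀ = 416, n = 631; a·n₀/n = 18·416/631 = 11.8669; c·n₁/n = 67·215/631 = 22.8288
Stratum 2 (40–59): n₁ = 389, n₀ = 69, n = 458; a·n₀/n = 22·69/458 = 3.3144; c·n₁/n = 9·389/458 = 7.6441
Stratum 3 (≥ 60): n₁ = 224, n₀ = 105, n = 329; a·n₀/n = 16·105/329 = 5.1064; c·n₁/n = 15·224/329 = 10.2128
RR_MH = (11.8669 + 3.3144 + 5.1064) / (22.8288 + 7.6441 + 10.2128) = 20.2877 / 40.6857 = 0.49864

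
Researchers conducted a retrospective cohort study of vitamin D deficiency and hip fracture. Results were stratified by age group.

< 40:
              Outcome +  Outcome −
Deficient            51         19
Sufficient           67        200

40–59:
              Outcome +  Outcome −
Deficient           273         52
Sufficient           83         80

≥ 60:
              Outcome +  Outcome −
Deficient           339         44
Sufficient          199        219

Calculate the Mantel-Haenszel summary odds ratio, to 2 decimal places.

7.12

OR_MH = Σ(aᵢdᵢ/nᵢ) / Σ(bᵢcᵢ/nᵢ), where nᵢ is the stratum total.
Stratum 1 (< 40): n = 337; a·d/n = 51·200/337 = 30.2671; b·c/n = 19·67/337 = 3.7774
Stratum 2 (40–59): n = 488; a·d/n = 273·80/488 = 44.7541; b·c/n = 52·83/488 = 8.8443
Stratum 3 (≥ 60): n = 801; a·d/n = 339·219/801 = 92.6854; b·c/n = 44·199/801 = 10.9313
OR_MH = (30.2671 + 44.7541 + 92.6854) / (3.7774 + 8.8443 + 10.9313) = 167.7066 / 23.5530 = 7.12038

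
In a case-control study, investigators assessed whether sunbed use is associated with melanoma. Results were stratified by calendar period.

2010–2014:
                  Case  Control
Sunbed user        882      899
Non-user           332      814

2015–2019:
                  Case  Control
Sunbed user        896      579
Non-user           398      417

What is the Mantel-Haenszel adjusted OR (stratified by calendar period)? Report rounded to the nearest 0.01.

OR_MH = Σ(aᵢdᵢ/nᵢ) / Σ(bᵢcᵢ/nᵢ), where nᵢ is the stratum total.
Stratum 1 (2010–2014): n = 2927; a·d/n = 882·814/2927 = 245.2846; b·c/n = 899·332/2927 = 101.9706
Stratum 2 (2015–2019): n = 2290; a·d/n = 896·417/2290 = 163.1581; b·c/n = 579·398/2290 = 100.6297
OR_MH = (245.2846 + 163.1581) / (101.9706 + 100.6297) = 408.4427 / 202.6003 = 2.01600

2.02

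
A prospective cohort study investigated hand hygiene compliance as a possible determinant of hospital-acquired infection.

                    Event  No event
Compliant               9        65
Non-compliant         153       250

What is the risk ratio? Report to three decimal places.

0.320

Cells: a = 9, b = 65, c = 153, d = 250.
Risk in exposed = 9/74 = 0.12162; risk in unexposed = 153/403 = 0.37965.
RR = 0.12162 / 0.37965 = 0.32035
The risk is 68% lower among the exposed than among the unexposed.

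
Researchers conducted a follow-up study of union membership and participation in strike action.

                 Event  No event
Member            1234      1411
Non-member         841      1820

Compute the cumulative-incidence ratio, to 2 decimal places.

Cells: a = 1234, b = 1411, c = 841, d = 1820.
Risk in exposed = 1234/2645 = 0.46654; risk in unexposed = 841/2661 = 0.31605.
RR = 0.46654 / 0.31605 = 1.47618
The risk among the exposed is 1.48 times that among the unexposed.

1.48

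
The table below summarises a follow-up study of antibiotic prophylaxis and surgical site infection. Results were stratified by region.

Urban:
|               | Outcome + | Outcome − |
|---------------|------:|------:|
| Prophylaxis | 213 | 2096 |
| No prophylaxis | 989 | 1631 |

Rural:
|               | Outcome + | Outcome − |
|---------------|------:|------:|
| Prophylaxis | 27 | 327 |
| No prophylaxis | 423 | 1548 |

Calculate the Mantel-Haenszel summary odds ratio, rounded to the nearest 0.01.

0.18

OR_MH = Σ(aᵢdᵢ/nᵢ) / Σ(bᵢcᵢ/nᵢ), where nᵢ is the stratum total.
Stratum 1 (Urban): n = 4929; a·d/n = 213·1631/4929 = 70.4814; b·c/n = 2096·989/4929 = 420.5608
Stratum 2 (Rural): n = 2325; a·d/n = 27·1548/2325 = 17.9768; b·c/n = 327·423/2325 = 59.4929
OR_MH = (70.4814 + 17.9768) / (420.5608 + 59.4929) = 88.4582 / 480.0537 = 0.18427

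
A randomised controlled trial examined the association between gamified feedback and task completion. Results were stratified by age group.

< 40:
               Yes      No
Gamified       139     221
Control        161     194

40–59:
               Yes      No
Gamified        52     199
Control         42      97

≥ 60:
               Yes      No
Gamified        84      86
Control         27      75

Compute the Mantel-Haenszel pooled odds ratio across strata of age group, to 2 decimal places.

0.93

OR_MH = Σ(aᵢdᵢ/nᵢ) / Σ(bᵢcᵢ/nᵢ), where nᵢ is the stratum total.
Stratum 1 (< 40): n = 715; a·d/n = 139·194/715 = 37.7147; b·c/n = 221·161/715 = 49.7636
Stratum 2 (40–59): n = 390; a·d/n = 52·97/390 = 12.9333; b·c/n = 199·42/390 = 21.4308
Stratum 3 (≥ 60): n = 272; a·d/n = 84·75/272 = 23.1618; b·c/n = 86·27/272 = 8.5368
OR_MH = (37.7147 + 12.9333 + 23.1618) / (49.7636 + 21.4308 + 8.5368) = 73.8098 / 79.7312 = 0.92573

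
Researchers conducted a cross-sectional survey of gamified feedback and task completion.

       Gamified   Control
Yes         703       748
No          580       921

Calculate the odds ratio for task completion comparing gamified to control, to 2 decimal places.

1.49

Reading the table with exposure as columns: a = 703 (Gamified, case), b = 580 (Gamified, non-case), c = 748 (Control, case), d = 921.
OR = (a·d)/(b·c) = (703 × 921) / (580 × 748) = 647463 / 433840 = 1.49240
The odds of task completion are about 1.49 times as high in the gamified group.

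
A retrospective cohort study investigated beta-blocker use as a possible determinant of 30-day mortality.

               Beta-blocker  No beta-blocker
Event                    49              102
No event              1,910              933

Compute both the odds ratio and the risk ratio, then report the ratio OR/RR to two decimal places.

Reading the table with exposure as columns: a = 49 (Beta-blocker, case), b = 1910 (Beta-blocker, non-case), c = 102 (No beta-blocker, case), d = 933.
OR = (49·933)/(1910·102) = 45717/194820 = 0.23466
Risk in exposed = 49/1959 = 0.02501; risk in unexposed = 102/1035 = 0.09855; RR = 0.25381
OR/RR = 0.23466 / 0.25381 = 0.92458
The outcome is rare in both groups, so OR ≈ RR (ratio near 1).

0.92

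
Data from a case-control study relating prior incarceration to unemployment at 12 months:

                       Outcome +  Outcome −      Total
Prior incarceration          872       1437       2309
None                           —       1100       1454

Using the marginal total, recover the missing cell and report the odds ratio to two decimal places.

The missing cell is in the unexposed row: 1454 − 1100 = 354.
So a = 872, b = 1437, c = 354, d = 1100.
OR = (a·d)/(b·c) = (872 × 1100) / (1437 × 354) = 959200 / 508698 = 1.88560

1.89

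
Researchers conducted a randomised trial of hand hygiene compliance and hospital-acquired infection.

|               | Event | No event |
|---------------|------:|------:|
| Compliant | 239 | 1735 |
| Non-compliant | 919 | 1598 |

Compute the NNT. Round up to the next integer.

Risk in treated group = 239/1974 = 0.12107; risk in control = 919/2517 = 0.36512.
Absolute risk reduction = 0.36512 − 0.12107 = 0.24404
NNT = 1 / ARR = 1 / 0.24404 = 4.098 → round up → 5

5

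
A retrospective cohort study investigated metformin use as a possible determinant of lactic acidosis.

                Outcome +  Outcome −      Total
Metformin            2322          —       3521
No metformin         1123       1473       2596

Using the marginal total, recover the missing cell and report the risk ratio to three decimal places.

1.524

The missing cell is in the exposed row: 3521 − 2322 = 1199.
So a = 2322, b = 1199, c = 1123, d = 1473.
RR = [a/(a+b)] / [c/(c+d)] = (2322/3521) / (1123/2596) = 0.65947/0.43259 = 1.52448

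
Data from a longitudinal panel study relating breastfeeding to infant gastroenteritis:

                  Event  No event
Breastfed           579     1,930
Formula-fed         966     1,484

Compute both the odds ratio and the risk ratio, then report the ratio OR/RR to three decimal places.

0.787

Cells: a = 579, b = 1930, c = 966, d = 1484.
OR = (579·1484)/(1930·966) = 859236/1864380 = 0.46087
Risk in exposed = 579/2509 = 0.23077; risk in unexposed = 966/2450 = 0.39429; RR = 0.58528
OR/RR = 0.46087 / 0.58528 = 0.78743
The outcome is not rare, so the OR lies further from 1 than the RR.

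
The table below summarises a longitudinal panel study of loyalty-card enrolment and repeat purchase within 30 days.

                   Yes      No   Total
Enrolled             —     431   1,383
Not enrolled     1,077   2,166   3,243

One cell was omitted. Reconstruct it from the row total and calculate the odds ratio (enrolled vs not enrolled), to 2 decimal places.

4.44

The missing cell is in the exposed row: 1383 − 431 = 952.
So a = 952, b = 431, c = 1077, d = 2166.
OR = (a·d)/(b·c) = (952 × 2166) / (431 × 1077) = 2062032 / 464187 = 4.44224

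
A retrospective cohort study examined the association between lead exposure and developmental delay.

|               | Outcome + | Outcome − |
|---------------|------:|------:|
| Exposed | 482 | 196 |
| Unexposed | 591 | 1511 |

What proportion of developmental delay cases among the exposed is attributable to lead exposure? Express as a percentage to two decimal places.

60.45

Cells: a = 482, b = 196, c = 591, d = 1511.
Risk in exposed = 482/678 = 0.71091; risk in unexposed = 591/2102 = 0.28116.
RR = 0.71091/0.28116 = 2.52850
AR% = (RR − 1)/RR × 100 = (2.52850 − 1)/2.52850 × 100 = 60.4508%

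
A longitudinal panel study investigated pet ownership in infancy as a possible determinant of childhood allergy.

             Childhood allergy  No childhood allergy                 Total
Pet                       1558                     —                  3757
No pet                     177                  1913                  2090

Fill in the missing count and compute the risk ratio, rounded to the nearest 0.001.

The missing cell is in the exposed row: 3757 − 1558 = 2199.
So a = 1558, b = 2199, c = 177, d = 1913.
RR = [a/(a+b)] / [c/(c+d)] = (1558/3757) / (177/2090) = 0.41469/0.08469 = 4.89665

4.897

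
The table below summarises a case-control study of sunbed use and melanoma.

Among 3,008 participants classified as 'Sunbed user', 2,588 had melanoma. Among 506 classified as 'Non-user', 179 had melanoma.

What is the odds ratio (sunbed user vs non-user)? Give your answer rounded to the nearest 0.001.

From the description: a = 2588, b = 420, c = 179, d = 327.
OR = (a·d)/(b·c) = (2588 × 327) / (420 × 179) = 846276 / 75180 = 11.25666
The odds of melanoma are about 11.26 times as high in the sunbed user group.

11.257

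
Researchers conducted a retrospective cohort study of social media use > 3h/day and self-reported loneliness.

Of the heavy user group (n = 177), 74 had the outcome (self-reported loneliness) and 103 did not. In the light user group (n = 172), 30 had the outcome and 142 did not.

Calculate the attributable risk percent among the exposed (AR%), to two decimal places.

58.28

From the description: a = 74, b = 103, c = 30, d = 142.
Risk in exposed = 74/177 = 0.41808; risk in unexposed = 30/172 = 0.17442.
RR = 0.41808/0.17442 = 2.39699
AR% = (RR − 1)/RR × 100 = (2.39699 − 1)/2.39699 × 100 = 58.2810%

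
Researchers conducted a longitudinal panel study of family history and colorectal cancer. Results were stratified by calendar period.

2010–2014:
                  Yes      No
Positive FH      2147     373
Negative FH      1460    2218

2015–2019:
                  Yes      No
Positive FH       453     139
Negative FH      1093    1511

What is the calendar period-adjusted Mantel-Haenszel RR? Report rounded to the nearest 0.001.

RR_MH = Σ(aᵢ·n₀ᵢ/nᵢ) / Σ(cᵢ·n₁ᵢ/nᵢ), with n₁ᵢ = aᵢ+bᵢ (exposed), n₀ᵢ = cᵢ+dᵢ (unexposed), nᵢ = n₁ᵢ+n₀ᵢ.
Stratum 1 (2010–2014): n₁ = 2520, n₀ = 3678, n = 6198; a·n₀/n = 2147·3678/6198 = 1274.0668; c·n₁/n = 1460·2520/6198 = 593.6108
Stratum 2 (2015–2019): n₁ = 592, n₀ = 2604, n = 3196; a·n₀/n = 453·2604/3196 = 369.0901; c·n₁/n = 1093·592/3196 = 202.4581
RR_MH = (1274.0668 + 369.0901) / (593.6108 + 202.4581) = 1643.1569 / 796.0689 = 2.06409

2.064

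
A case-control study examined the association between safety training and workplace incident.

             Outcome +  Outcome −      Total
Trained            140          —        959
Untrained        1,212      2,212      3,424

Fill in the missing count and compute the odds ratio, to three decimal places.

The missing cell is in the exposed row: 959 − 140 = 819.
So a = 140, b = 819, c = 1212, d = 2212.
OR = (a·d)/(b·c) = (140 × 2212) / (819 × 1212) = 309680 / 992628 = 0.31198

0.312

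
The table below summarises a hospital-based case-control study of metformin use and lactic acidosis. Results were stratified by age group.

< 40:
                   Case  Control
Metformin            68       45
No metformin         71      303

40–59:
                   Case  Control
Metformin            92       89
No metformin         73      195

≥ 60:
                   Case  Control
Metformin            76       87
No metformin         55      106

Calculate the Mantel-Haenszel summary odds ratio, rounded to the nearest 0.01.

2.99

OR_MH = Σ(aᵢdᵢ/nᵢ) / Σ(bᵢcᵢ/nᵢ), where nᵢ is the stratum total.
Stratum 1 (< 40): n = 487; a·d/n = 68·303/487 = 42.3080; b·c/n = 45·71/487 = 6.5606
Stratum 2 (40–59): n = 449; a·d/n = 92·195/449 = 39.9555; b·c/n = 89·73/449 = 14.4699
Stratum 3 (≥ 60): n = 324; a·d/n = 76·106/324 = 24.8642; b·c/n = 87·55/324 = 14.7685
OR_MH = (42.3080 + 39.9555 + 24.8642) / (6.5606 + 14.4699 + 14.7685) = 107.1277 / 35.7990 = 2.99247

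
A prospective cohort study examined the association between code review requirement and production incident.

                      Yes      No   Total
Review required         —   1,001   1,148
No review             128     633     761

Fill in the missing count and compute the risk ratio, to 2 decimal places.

The missing cell is in the exposed row: 1148 − 1001 = 147.
So a = 147, b = 1001, c = 128, d = 633.
RR = [a/(a+b)] / [c/(c+d)] = (147/1148) / (128/761) = 0.12805/0.16820 = 0.76129

0.76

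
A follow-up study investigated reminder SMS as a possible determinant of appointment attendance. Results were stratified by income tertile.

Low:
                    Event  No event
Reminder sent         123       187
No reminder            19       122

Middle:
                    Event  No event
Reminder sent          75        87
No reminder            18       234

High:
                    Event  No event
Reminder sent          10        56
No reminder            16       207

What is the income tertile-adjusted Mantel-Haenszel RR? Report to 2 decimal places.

3.87

RR_MH = Σ(aᵢ·n₀ᵢ/nᵢ) / Σ(cᵢ·n₁ᵢ/nᵢ), with n₁ᵢ = aᵢ+bᵢ (exposed), n₀ᵢ = cᵢ+dᵢ (unexposed), nᵢ = n₁ᵢ+n₀ᵢ.
Stratum 1 (Low): n₁ = 310, n₀ = 141, n = 451; a·n₀/n = 123·141/451 = 38.4545; c·n₁/n = 19·310/451 = 13.0599
Stratum 2 (Middle): n₁ = 162, n₀ = 252, n = 414; a·n₀/n = 75·252/414 = 45.6522; c·n₁/n = 18·162/414 = 7.0435
Stratum 3 (High): n₁ = 66, n₀ = 223, n = 289; a·n₀/n = 10·223/289 = 7.7163; c·n₁/n = 16·66/289 = 3.6540
RR_MH = (38.4545 + 45.6522 + 7.7163) / (13.0599 + 7.0435 + 3.6540) = 91.8230 / 23.7573 = 3.86504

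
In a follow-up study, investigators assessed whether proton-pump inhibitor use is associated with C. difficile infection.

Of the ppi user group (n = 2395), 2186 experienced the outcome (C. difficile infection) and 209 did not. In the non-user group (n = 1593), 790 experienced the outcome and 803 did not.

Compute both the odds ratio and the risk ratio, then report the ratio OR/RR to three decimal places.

5.776

From the description: a = 2186, b = 209, c = 790, d = 803.
OR = (2186·803)/(209·790) = 1755358/165110 = 10.63145
Risk in exposed = 2186/2395 = 0.91273; risk in unexposed = 790/1593 = 0.49592; RR = 1.84049
OR/RR = 10.63145 / 1.84049 = 5.77642
The outcome is not rare, so the OR lies further from 1 than the RR.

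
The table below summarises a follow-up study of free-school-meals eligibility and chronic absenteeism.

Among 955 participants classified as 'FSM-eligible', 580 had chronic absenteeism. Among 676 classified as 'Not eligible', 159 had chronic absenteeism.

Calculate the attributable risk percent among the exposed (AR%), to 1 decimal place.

61.3

From the description: a = 580, b = 375, c = 159, d = 517.
Risk in exposed = 580/955 = 0.60733; risk in unexposed = 159/676 = 0.23521.
RR = 0.60733/0.23521 = 2.58211
AR% = (RR − 1)/RR × 100 = (2.58211 − 1)/2.58211 × 100 = 61.2719%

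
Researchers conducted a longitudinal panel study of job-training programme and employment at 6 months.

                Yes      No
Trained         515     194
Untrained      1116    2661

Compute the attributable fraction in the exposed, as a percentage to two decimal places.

59.32

Cells: a = 515, b = 194, c = 1116, d = 2661.
Risk in exposed = 515/709 = 0.72638; risk in unexposed = 1116/3777 = 0.29547.
RR = 0.72638/0.29547 = 2.45835
AR% = (RR − 1)/RR × 100 = (2.45835 − 1)/2.45835 × 100 = 59.3223%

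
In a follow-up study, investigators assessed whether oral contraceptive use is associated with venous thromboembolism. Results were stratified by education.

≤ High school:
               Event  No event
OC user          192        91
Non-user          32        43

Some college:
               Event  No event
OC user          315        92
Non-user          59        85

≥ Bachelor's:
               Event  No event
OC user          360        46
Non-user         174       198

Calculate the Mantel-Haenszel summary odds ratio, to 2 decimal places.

OR_MH = Σ(aᵢdᵢ/nᵢ) / Σ(bᵢcᵢ/nᵢ), where nᵢ is the stratum total.
Stratum 1 (≤ High school): n = 358; a·d/n = 192·43/358 = 23.0615; b·c/n = 91·32/358 = 8.1341
Stratum 2 (Some college): n = 551; a·d/n = 315·85/551 = 48.5935; b·c/n = 92·59/551 = 9.8512
Stratum 3 (≥ Bachelor's): n = 778; a·d/n = 360·198/778 = 91.6195; b·c/n = 46·174/778 = 10.2879
OR_MH = (23.0615 + 48.5935 + 91.6195) / (8.1341 + 9.8512 + 10.2879) = 163.2745 / 28.2732 = 5.77489

5.77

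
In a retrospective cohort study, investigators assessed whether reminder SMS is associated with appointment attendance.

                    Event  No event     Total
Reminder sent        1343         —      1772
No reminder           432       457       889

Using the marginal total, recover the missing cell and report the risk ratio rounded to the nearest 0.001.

The missing cell is in the exposed row: 1772 − 1343 = 429.
So a = 1343, b = 429, c = 432, d = 457.
RR = [a/(a+b)] / [c/(c+d)] = (1343/1772) / (432/889) = 0.75790/0.48594 = 1.55966

1.560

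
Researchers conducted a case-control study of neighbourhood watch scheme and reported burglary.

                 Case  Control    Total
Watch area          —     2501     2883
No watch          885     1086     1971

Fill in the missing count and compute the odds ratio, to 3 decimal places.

The missing cell is in the exposed row: 2883 − 2501 = 382.
So a = 382, b = 2501, c = 885, d = 1086.
OR = (a·d)/(b·c) = (382 × 1086) / (2501 × 885) = 414852 / 2213385 = 0.18743

0.187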